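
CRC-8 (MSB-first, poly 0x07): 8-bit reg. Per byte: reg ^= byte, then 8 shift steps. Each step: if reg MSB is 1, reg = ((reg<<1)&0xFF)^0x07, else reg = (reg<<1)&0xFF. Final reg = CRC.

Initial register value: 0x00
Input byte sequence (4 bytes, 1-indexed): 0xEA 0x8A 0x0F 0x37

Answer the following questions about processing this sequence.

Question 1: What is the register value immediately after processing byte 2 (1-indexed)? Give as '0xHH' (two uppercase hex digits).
After byte 1 (0xEA): reg=0x98
After byte 2 (0x8A): reg=0x7E

Answer: 0x7E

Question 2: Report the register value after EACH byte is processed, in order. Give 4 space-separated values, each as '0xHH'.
0x98 0x7E 0x50 0x32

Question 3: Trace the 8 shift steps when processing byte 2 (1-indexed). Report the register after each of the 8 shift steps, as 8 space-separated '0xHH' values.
Answer: 0x24 0x48 0x90 0x27 0x4E 0x9C 0x3F 0x7E

Derivation:
After byte 1 (0xEA): reg=0x98
Register before byte 2: 0x98
After XOR with byte 0x8A: 0x12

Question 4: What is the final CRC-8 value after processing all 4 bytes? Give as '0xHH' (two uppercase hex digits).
After byte 1 (0xEA): reg=0x98
After byte 2 (0x8A): reg=0x7E
After byte 3 (0x0F): reg=0x50
After byte 4 (0x37): reg=0x32

Answer: 0x32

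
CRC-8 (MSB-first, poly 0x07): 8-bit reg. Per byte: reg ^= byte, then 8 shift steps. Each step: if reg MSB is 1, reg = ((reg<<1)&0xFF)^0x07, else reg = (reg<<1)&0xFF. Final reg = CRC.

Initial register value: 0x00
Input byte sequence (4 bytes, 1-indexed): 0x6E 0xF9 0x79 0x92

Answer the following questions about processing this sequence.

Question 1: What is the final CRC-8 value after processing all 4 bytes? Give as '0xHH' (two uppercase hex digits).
After byte 1 (0x6E): reg=0x0D
After byte 2 (0xF9): reg=0xC2
After byte 3 (0x79): reg=0x28
After byte 4 (0x92): reg=0x2F

Answer: 0x2F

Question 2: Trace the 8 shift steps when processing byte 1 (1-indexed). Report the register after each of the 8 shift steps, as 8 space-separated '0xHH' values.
Register before byte 1: 0x00
After XOR with byte 0x6E: 0x6E

Answer: 0xDC 0xBF 0x79 0xF2 0xE3 0xC1 0x85 0x0D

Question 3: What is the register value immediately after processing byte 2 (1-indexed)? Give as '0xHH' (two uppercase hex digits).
Answer: 0xC2

Derivation:
After byte 1 (0x6E): reg=0x0D
After byte 2 (0xF9): reg=0xC2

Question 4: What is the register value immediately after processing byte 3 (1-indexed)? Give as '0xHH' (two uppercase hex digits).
After byte 1 (0x6E): reg=0x0D
After byte 2 (0xF9): reg=0xC2
After byte 3 (0x79): reg=0x28

Answer: 0x28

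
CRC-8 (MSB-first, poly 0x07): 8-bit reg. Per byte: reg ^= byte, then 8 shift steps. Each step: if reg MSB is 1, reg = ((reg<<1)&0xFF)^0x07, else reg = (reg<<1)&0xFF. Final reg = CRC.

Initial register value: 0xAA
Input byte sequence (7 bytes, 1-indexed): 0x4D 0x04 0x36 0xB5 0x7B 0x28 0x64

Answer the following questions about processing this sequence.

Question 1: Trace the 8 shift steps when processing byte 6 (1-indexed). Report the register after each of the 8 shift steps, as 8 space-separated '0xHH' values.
Answer: 0x2B 0x56 0xAC 0x5F 0xBE 0x7B 0xF6 0xEB

Derivation:
After byte 1 (0x4D): reg=0xBB
After byte 2 (0x04): reg=0x34
After byte 3 (0x36): reg=0x0E
After byte 4 (0xB5): reg=0x28
After byte 5 (0x7B): reg=0xBE
Register before byte 6: 0xBE
After XOR with byte 0x28: 0x96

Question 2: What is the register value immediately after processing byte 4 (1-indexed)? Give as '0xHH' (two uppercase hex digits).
Answer: 0x28

Derivation:
After byte 1 (0x4D): reg=0xBB
After byte 2 (0x04): reg=0x34
After byte 3 (0x36): reg=0x0E
After byte 4 (0xB5): reg=0x28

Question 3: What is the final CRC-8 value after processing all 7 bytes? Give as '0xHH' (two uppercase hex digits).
Answer: 0xA4

Derivation:
After byte 1 (0x4D): reg=0xBB
After byte 2 (0x04): reg=0x34
After byte 3 (0x36): reg=0x0E
After byte 4 (0xB5): reg=0x28
After byte 5 (0x7B): reg=0xBE
After byte 6 (0x28): reg=0xEB
After byte 7 (0x64): reg=0xA4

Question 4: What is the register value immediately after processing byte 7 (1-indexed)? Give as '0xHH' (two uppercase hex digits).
Answer: 0xA4

Derivation:
After byte 1 (0x4D): reg=0xBB
After byte 2 (0x04): reg=0x34
After byte 3 (0x36): reg=0x0E
After byte 4 (0xB5): reg=0x28
After byte 5 (0x7B): reg=0xBE
After byte 6 (0x28): reg=0xEB
After byte 7 (0x64): reg=0xA4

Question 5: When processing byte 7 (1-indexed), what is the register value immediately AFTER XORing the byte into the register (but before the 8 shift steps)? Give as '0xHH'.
Register before byte 7: 0xEB
Byte 7: 0x64
0xEB XOR 0x64 = 0x8F

Answer: 0x8F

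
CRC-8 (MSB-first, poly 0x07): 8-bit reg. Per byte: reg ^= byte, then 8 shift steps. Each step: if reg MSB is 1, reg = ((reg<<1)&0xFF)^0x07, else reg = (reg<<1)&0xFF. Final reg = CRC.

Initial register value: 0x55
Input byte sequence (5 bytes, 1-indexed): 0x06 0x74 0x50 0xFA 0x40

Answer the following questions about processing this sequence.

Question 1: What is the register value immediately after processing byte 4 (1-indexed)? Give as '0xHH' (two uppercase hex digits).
Answer: 0xEE

Derivation:
After byte 1 (0x06): reg=0xBE
After byte 2 (0x74): reg=0x78
After byte 3 (0x50): reg=0xD8
After byte 4 (0xFA): reg=0xEE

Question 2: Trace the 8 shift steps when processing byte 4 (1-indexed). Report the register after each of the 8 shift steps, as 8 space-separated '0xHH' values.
After byte 1 (0x06): reg=0xBE
After byte 2 (0x74): reg=0x78
After byte 3 (0x50): reg=0xD8
Register before byte 4: 0xD8
After XOR with byte 0xFA: 0x22

Answer: 0x44 0x88 0x17 0x2E 0x5C 0xB8 0x77 0xEE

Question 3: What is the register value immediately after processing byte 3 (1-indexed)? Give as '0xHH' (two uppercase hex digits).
Answer: 0xD8

Derivation:
After byte 1 (0x06): reg=0xBE
After byte 2 (0x74): reg=0x78
After byte 3 (0x50): reg=0xD8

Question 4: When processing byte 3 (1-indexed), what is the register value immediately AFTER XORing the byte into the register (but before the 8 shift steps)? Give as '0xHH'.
Register before byte 3: 0x78
Byte 3: 0x50
0x78 XOR 0x50 = 0x28

Answer: 0x28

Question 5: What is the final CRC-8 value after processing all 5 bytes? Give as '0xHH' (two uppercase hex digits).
After byte 1 (0x06): reg=0xBE
After byte 2 (0x74): reg=0x78
After byte 3 (0x50): reg=0xD8
After byte 4 (0xFA): reg=0xEE
After byte 5 (0x40): reg=0x43

Answer: 0x43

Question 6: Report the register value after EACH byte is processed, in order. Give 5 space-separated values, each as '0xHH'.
0xBE 0x78 0xD8 0xEE 0x43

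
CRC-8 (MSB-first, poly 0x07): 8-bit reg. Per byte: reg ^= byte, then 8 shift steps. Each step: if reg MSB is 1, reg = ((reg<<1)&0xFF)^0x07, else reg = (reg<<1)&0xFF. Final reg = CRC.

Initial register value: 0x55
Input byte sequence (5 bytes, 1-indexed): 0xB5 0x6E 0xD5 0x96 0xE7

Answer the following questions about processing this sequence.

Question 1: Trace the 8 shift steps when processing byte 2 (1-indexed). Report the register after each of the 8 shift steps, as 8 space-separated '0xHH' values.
Answer: 0x87 0x09 0x12 0x24 0x48 0x90 0x27 0x4E

Derivation:
After byte 1 (0xB5): reg=0xAE
Register before byte 2: 0xAE
After XOR with byte 0x6E: 0xC0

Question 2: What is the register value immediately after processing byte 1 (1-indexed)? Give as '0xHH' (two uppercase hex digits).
After byte 1 (0xB5): reg=0xAE

Answer: 0xAE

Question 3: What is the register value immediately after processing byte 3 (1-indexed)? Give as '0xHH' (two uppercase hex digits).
After byte 1 (0xB5): reg=0xAE
After byte 2 (0x6E): reg=0x4E
After byte 3 (0xD5): reg=0xC8

Answer: 0xC8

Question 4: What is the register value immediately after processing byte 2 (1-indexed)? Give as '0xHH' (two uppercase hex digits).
Answer: 0x4E

Derivation:
After byte 1 (0xB5): reg=0xAE
After byte 2 (0x6E): reg=0x4E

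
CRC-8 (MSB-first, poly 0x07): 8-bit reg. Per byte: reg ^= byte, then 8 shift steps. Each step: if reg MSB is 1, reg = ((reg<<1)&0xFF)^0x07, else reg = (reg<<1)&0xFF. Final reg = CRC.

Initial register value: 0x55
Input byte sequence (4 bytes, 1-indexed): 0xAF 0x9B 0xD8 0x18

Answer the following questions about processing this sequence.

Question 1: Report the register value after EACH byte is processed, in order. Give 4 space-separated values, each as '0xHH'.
0xE8 0x5E 0x9B 0x80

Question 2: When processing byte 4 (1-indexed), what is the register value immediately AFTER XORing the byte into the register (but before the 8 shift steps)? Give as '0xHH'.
Answer: 0x83

Derivation:
Register before byte 4: 0x9B
Byte 4: 0x18
0x9B XOR 0x18 = 0x83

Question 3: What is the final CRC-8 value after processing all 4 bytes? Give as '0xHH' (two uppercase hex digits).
Answer: 0x80

Derivation:
After byte 1 (0xAF): reg=0xE8
After byte 2 (0x9B): reg=0x5E
After byte 3 (0xD8): reg=0x9B
After byte 4 (0x18): reg=0x80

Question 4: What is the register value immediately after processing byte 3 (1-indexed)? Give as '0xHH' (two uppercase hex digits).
Answer: 0x9B

Derivation:
After byte 1 (0xAF): reg=0xE8
After byte 2 (0x9B): reg=0x5E
After byte 3 (0xD8): reg=0x9B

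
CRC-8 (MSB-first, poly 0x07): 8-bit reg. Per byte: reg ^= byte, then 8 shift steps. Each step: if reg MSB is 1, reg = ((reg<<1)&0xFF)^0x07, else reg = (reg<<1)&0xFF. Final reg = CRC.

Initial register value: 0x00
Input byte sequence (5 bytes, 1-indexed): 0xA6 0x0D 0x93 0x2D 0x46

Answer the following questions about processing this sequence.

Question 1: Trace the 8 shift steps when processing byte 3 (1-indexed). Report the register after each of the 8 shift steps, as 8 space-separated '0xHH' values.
After byte 1 (0xA6): reg=0x7B
After byte 2 (0x0D): reg=0x45
Register before byte 3: 0x45
After XOR with byte 0x93: 0xD6

Answer: 0xAB 0x51 0xA2 0x43 0x86 0x0B 0x16 0x2C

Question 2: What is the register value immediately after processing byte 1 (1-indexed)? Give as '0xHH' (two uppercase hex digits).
Answer: 0x7B

Derivation:
After byte 1 (0xA6): reg=0x7B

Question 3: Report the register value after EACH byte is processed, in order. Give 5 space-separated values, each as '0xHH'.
0x7B 0x45 0x2C 0x07 0xC0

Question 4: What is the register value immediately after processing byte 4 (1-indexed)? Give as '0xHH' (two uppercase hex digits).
After byte 1 (0xA6): reg=0x7B
After byte 2 (0x0D): reg=0x45
After byte 3 (0x93): reg=0x2C
After byte 4 (0x2D): reg=0x07

Answer: 0x07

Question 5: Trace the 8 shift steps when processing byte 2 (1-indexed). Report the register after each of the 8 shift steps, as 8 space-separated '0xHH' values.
Answer: 0xEC 0xDF 0xB9 0x75 0xEA 0xD3 0xA1 0x45

Derivation:
After byte 1 (0xA6): reg=0x7B
Register before byte 2: 0x7B
After XOR with byte 0x0D: 0x76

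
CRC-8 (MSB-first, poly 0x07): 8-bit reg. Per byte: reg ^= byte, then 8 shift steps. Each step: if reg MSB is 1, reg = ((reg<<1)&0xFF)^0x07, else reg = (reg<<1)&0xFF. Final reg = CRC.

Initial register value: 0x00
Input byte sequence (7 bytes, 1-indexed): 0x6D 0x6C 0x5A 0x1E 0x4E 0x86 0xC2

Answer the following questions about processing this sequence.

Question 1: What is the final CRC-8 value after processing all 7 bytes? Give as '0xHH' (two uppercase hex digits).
After byte 1 (0x6D): reg=0x04
After byte 2 (0x6C): reg=0x1F
After byte 3 (0x5A): reg=0xDC
After byte 4 (0x1E): reg=0x40
After byte 5 (0x4E): reg=0x2A
After byte 6 (0x86): reg=0x4D
After byte 7 (0xC2): reg=0xA4

Answer: 0xA4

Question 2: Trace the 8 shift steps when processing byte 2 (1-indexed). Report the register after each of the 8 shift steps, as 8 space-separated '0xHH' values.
After byte 1 (0x6D): reg=0x04
Register before byte 2: 0x04
After XOR with byte 0x6C: 0x68

Answer: 0xD0 0xA7 0x49 0x92 0x23 0x46 0x8C 0x1F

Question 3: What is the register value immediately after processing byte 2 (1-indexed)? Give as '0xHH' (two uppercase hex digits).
Answer: 0x1F

Derivation:
After byte 1 (0x6D): reg=0x04
After byte 2 (0x6C): reg=0x1F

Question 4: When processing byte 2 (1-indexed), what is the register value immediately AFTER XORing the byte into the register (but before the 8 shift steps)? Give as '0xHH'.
Answer: 0x68

Derivation:
Register before byte 2: 0x04
Byte 2: 0x6C
0x04 XOR 0x6C = 0x68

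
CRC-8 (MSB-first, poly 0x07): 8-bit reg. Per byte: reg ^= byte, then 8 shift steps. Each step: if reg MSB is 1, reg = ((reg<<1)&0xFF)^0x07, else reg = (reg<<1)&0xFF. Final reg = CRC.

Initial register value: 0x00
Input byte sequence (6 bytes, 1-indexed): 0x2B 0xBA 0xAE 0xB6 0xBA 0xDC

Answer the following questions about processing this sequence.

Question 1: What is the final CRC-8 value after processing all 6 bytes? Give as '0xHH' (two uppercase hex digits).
After byte 1 (0x2B): reg=0xD1
After byte 2 (0xBA): reg=0x16
After byte 3 (0xAE): reg=0x21
After byte 4 (0xB6): reg=0xEC
After byte 5 (0xBA): reg=0xA5
After byte 6 (0xDC): reg=0x68

Answer: 0x68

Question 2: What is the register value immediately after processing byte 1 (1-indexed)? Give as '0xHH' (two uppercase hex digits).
After byte 1 (0x2B): reg=0xD1

Answer: 0xD1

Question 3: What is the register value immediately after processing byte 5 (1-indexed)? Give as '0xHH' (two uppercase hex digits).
After byte 1 (0x2B): reg=0xD1
After byte 2 (0xBA): reg=0x16
After byte 3 (0xAE): reg=0x21
After byte 4 (0xB6): reg=0xEC
After byte 5 (0xBA): reg=0xA5

Answer: 0xA5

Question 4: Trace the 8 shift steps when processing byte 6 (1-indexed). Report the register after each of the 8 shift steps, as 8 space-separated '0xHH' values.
After byte 1 (0x2B): reg=0xD1
After byte 2 (0xBA): reg=0x16
After byte 3 (0xAE): reg=0x21
After byte 4 (0xB6): reg=0xEC
After byte 5 (0xBA): reg=0xA5
Register before byte 6: 0xA5
After XOR with byte 0xDC: 0x79

Answer: 0xF2 0xE3 0xC1 0x85 0x0D 0x1A 0x34 0x68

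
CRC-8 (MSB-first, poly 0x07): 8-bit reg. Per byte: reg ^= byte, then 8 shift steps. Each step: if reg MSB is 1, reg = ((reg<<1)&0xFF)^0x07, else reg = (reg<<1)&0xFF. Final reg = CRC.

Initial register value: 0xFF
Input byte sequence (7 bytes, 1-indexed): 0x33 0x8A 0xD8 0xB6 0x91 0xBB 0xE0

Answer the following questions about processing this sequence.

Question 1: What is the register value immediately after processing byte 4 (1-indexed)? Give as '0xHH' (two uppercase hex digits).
Answer: 0xD7

Derivation:
After byte 1 (0x33): reg=0x6A
After byte 2 (0x8A): reg=0xAE
After byte 3 (0xD8): reg=0x45
After byte 4 (0xB6): reg=0xD7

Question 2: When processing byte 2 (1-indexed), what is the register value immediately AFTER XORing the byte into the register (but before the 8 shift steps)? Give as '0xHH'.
Answer: 0xE0

Derivation:
Register before byte 2: 0x6A
Byte 2: 0x8A
0x6A XOR 0x8A = 0xE0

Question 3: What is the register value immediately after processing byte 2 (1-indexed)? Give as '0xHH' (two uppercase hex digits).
After byte 1 (0x33): reg=0x6A
After byte 2 (0x8A): reg=0xAE

Answer: 0xAE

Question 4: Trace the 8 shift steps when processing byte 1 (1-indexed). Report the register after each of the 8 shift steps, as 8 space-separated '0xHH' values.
Register before byte 1: 0xFF
After XOR with byte 0x33: 0xCC

Answer: 0x9F 0x39 0x72 0xE4 0xCF 0x99 0x35 0x6A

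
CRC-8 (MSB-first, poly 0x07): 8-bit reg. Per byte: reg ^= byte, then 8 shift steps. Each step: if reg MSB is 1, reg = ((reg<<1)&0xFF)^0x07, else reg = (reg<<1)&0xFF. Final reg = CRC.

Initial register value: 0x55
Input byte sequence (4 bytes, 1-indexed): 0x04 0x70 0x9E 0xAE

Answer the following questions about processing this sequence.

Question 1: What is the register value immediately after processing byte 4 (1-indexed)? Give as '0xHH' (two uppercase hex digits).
Answer: 0xF9

Derivation:
After byte 1 (0x04): reg=0xB0
After byte 2 (0x70): reg=0x4E
After byte 3 (0x9E): reg=0x3E
After byte 4 (0xAE): reg=0xF9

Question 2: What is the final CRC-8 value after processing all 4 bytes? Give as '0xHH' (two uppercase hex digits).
After byte 1 (0x04): reg=0xB0
After byte 2 (0x70): reg=0x4E
After byte 3 (0x9E): reg=0x3E
After byte 4 (0xAE): reg=0xF9

Answer: 0xF9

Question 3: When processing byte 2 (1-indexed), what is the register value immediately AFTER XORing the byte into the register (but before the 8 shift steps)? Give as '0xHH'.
Answer: 0xC0

Derivation:
Register before byte 2: 0xB0
Byte 2: 0x70
0xB0 XOR 0x70 = 0xC0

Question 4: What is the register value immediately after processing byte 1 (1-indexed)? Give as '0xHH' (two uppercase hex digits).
Answer: 0xB0

Derivation:
After byte 1 (0x04): reg=0xB0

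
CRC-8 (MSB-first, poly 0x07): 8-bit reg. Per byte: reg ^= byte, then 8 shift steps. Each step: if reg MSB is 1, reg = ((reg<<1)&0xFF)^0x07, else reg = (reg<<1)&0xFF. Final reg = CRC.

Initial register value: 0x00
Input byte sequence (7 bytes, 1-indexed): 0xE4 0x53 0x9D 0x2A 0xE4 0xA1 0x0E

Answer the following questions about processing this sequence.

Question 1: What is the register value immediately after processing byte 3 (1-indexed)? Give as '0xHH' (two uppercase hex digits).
After byte 1 (0xE4): reg=0xB2
After byte 2 (0x53): reg=0xA9
After byte 3 (0x9D): reg=0x8C

Answer: 0x8C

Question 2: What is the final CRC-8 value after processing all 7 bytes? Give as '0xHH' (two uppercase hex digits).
After byte 1 (0xE4): reg=0xB2
After byte 2 (0x53): reg=0xA9
After byte 3 (0x9D): reg=0x8C
After byte 4 (0x2A): reg=0x7B
After byte 5 (0xE4): reg=0xD4
After byte 6 (0xA1): reg=0x4C
After byte 7 (0x0E): reg=0xC9

Answer: 0xC9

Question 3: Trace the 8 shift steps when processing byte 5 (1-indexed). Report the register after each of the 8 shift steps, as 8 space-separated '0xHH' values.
After byte 1 (0xE4): reg=0xB2
After byte 2 (0x53): reg=0xA9
After byte 3 (0x9D): reg=0x8C
After byte 4 (0x2A): reg=0x7B
Register before byte 5: 0x7B
After XOR with byte 0xE4: 0x9F

Answer: 0x39 0x72 0xE4 0xCF 0x99 0x35 0x6A 0xD4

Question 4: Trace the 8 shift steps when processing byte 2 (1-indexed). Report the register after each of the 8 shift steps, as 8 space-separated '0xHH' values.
After byte 1 (0xE4): reg=0xB2
Register before byte 2: 0xB2
After XOR with byte 0x53: 0xE1

Answer: 0xC5 0x8D 0x1D 0x3A 0x74 0xE8 0xD7 0xA9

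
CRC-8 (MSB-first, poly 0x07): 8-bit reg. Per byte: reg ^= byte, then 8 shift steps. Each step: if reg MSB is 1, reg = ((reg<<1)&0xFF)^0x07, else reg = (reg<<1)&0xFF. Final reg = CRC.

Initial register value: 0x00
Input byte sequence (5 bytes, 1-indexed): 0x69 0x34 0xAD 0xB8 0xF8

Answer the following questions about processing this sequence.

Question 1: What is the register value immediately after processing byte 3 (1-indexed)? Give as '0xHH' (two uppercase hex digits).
Answer: 0x18

Derivation:
After byte 1 (0x69): reg=0x18
After byte 2 (0x34): reg=0xC4
After byte 3 (0xAD): reg=0x18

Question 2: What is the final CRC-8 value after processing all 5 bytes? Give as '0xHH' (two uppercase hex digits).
Answer: 0xFE

Derivation:
After byte 1 (0x69): reg=0x18
After byte 2 (0x34): reg=0xC4
After byte 3 (0xAD): reg=0x18
After byte 4 (0xB8): reg=0x69
After byte 5 (0xF8): reg=0xFE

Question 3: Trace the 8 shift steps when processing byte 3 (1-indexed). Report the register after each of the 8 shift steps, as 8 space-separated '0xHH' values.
Answer: 0xD2 0xA3 0x41 0x82 0x03 0x06 0x0C 0x18

Derivation:
After byte 1 (0x69): reg=0x18
After byte 2 (0x34): reg=0xC4
Register before byte 3: 0xC4
After XOR with byte 0xAD: 0x69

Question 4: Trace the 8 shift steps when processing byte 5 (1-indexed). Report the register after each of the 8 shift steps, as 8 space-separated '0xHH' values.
Answer: 0x25 0x4A 0x94 0x2F 0x5E 0xBC 0x7F 0xFE

Derivation:
After byte 1 (0x69): reg=0x18
After byte 2 (0x34): reg=0xC4
After byte 3 (0xAD): reg=0x18
After byte 4 (0xB8): reg=0x69
Register before byte 5: 0x69
After XOR with byte 0xF8: 0x91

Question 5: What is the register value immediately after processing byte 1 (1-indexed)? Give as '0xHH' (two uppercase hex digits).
Answer: 0x18

Derivation:
After byte 1 (0x69): reg=0x18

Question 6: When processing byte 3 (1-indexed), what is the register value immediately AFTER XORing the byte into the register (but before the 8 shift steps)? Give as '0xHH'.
Answer: 0x69

Derivation:
Register before byte 3: 0xC4
Byte 3: 0xAD
0xC4 XOR 0xAD = 0x69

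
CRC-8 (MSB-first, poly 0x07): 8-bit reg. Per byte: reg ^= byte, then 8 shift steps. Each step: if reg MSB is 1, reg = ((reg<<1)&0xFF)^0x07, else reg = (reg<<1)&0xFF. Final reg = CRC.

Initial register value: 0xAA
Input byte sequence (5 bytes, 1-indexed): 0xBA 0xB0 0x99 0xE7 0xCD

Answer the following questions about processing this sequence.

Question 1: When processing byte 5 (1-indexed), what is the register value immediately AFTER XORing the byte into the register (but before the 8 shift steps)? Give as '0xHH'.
Answer: 0xA7

Derivation:
Register before byte 5: 0x6A
Byte 5: 0xCD
0x6A XOR 0xCD = 0xA7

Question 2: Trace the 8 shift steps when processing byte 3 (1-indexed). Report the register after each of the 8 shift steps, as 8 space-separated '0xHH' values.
Answer: 0xA9 0x55 0xAA 0x53 0xA6 0x4B 0x96 0x2B

Derivation:
After byte 1 (0xBA): reg=0x70
After byte 2 (0xB0): reg=0x4E
Register before byte 3: 0x4E
After XOR with byte 0x99: 0xD7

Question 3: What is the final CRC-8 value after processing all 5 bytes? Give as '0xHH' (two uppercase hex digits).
Answer: 0x7C

Derivation:
After byte 1 (0xBA): reg=0x70
After byte 2 (0xB0): reg=0x4E
After byte 3 (0x99): reg=0x2B
After byte 4 (0xE7): reg=0x6A
After byte 5 (0xCD): reg=0x7C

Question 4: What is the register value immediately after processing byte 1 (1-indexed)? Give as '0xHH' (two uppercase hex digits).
Answer: 0x70

Derivation:
After byte 1 (0xBA): reg=0x70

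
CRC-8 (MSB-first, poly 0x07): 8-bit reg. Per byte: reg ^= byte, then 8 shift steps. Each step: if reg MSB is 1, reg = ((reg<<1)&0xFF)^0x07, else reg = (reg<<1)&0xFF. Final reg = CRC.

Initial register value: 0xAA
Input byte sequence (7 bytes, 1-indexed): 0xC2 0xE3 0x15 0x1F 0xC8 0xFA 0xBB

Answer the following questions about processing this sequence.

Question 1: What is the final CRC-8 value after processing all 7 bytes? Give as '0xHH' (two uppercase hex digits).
After byte 1 (0xC2): reg=0x1F
After byte 2 (0xE3): reg=0xFA
After byte 3 (0x15): reg=0x83
After byte 4 (0x1F): reg=0xDD
After byte 5 (0xC8): reg=0x6B
After byte 6 (0xFA): reg=0xFE
After byte 7 (0xBB): reg=0xDC

Answer: 0xDC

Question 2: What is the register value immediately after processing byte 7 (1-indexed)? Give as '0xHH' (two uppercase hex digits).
Answer: 0xDC

Derivation:
After byte 1 (0xC2): reg=0x1F
After byte 2 (0xE3): reg=0xFA
After byte 3 (0x15): reg=0x83
After byte 4 (0x1F): reg=0xDD
After byte 5 (0xC8): reg=0x6B
After byte 6 (0xFA): reg=0xFE
After byte 7 (0xBB): reg=0xDC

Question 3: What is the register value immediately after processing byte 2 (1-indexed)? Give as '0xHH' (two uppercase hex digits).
After byte 1 (0xC2): reg=0x1F
After byte 2 (0xE3): reg=0xFA

Answer: 0xFA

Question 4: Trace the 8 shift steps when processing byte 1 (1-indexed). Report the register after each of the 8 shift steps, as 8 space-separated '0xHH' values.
Register before byte 1: 0xAA
After XOR with byte 0xC2: 0x68

Answer: 0xD0 0xA7 0x49 0x92 0x23 0x46 0x8C 0x1F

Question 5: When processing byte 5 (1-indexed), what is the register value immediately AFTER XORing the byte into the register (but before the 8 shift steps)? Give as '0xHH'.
Answer: 0x15

Derivation:
Register before byte 5: 0xDD
Byte 5: 0xC8
0xDD XOR 0xC8 = 0x15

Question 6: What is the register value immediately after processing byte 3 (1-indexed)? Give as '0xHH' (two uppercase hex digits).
Answer: 0x83

Derivation:
After byte 1 (0xC2): reg=0x1F
After byte 2 (0xE3): reg=0xFA
After byte 3 (0x15): reg=0x83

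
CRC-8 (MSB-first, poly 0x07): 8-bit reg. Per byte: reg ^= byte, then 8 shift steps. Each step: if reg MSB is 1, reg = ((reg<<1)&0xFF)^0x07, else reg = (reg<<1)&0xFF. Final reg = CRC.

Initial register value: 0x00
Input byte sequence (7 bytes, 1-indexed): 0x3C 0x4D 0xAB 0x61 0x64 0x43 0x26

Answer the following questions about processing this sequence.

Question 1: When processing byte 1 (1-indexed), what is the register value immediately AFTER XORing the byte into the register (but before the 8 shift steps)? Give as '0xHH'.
Answer: 0x3C

Derivation:
Register before byte 1: 0x00
Byte 1: 0x3C
0x00 XOR 0x3C = 0x3C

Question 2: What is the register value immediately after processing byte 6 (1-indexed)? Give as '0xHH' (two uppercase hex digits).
After byte 1 (0x3C): reg=0xB4
After byte 2 (0x4D): reg=0xE1
After byte 3 (0xAB): reg=0xF1
After byte 4 (0x61): reg=0xF9
After byte 5 (0x64): reg=0xDA
After byte 6 (0x43): reg=0xC6

Answer: 0xC6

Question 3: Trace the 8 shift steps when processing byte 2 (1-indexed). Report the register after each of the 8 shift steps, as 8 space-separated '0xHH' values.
After byte 1 (0x3C): reg=0xB4
Register before byte 2: 0xB4
After XOR with byte 0x4D: 0xF9

Answer: 0xF5 0xED 0xDD 0xBD 0x7D 0xFA 0xF3 0xE1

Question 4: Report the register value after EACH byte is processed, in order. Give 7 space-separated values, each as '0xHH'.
0xB4 0xE1 0xF1 0xF9 0xDA 0xC6 0xAE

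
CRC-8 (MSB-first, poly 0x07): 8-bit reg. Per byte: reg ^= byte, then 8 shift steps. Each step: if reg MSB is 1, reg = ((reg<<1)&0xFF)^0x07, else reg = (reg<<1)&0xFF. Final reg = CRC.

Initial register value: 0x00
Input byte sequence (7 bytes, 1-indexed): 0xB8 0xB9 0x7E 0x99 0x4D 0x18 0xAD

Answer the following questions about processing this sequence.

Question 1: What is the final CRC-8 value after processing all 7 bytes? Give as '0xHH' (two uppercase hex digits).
Answer: 0xA3

Derivation:
After byte 1 (0xB8): reg=0x21
After byte 2 (0xB9): reg=0xC1
After byte 3 (0x7E): reg=0x34
After byte 4 (0x99): reg=0x4A
After byte 5 (0x4D): reg=0x15
After byte 6 (0x18): reg=0x23
After byte 7 (0xAD): reg=0xA3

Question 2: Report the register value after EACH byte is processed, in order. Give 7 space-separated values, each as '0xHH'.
0x21 0xC1 0x34 0x4A 0x15 0x23 0xA3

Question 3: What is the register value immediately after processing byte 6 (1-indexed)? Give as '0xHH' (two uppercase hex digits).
After byte 1 (0xB8): reg=0x21
After byte 2 (0xB9): reg=0xC1
After byte 3 (0x7E): reg=0x34
After byte 4 (0x99): reg=0x4A
After byte 5 (0x4D): reg=0x15
After byte 6 (0x18): reg=0x23

Answer: 0x23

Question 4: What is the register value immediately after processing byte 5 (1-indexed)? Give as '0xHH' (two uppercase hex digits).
Answer: 0x15

Derivation:
After byte 1 (0xB8): reg=0x21
After byte 2 (0xB9): reg=0xC1
After byte 3 (0x7E): reg=0x34
After byte 4 (0x99): reg=0x4A
After byte 5 (0x4D): reg=0x15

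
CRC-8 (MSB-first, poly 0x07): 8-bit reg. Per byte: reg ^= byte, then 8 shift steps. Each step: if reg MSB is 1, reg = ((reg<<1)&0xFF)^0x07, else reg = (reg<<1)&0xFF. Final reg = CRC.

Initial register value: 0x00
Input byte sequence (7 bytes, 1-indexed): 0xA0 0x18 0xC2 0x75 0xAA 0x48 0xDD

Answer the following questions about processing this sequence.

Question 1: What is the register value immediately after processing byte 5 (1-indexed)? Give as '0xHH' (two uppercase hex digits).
Answer: 0xC3

Derivation:
After byte 1 (0xA0): reg=0x69
After byte 2 (0x18): reg=0x50
After byte 3 (0xC2): reg=0xF7
After byte 4 (0x75): reg=0x87
After byte 5 (0xAA): reg=0xC3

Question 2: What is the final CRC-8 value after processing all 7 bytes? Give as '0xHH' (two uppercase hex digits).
Answer: 0x3C

Derivation:
After byte 1 (0xA0): reg=0x69
After byte 2 (0x18): reg=0x50
After byte 3 (0xC2): reg=0xF7
After byte 4 (0x75): reg=0x87
After byte 5 (0xAA): reg=0xC3
After byte 6 (0x48): reg=0xB8
After byte 7 (0xDD): reg=0x3C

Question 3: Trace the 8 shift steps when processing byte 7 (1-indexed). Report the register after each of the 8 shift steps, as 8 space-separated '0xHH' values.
After byte 1 (0xA0): reg=0x69
After byte 2 (0x18): reg=0x50
After byte 3 (0xC2): reg=0xF7
After byte 4 (0x75): reg=0x87
After byte 5 (0xAA): reg=0xC3
After byte 6 (0x48): reg=0xB8
Register before byte 7: 0xB8
After XOR with byte 0xDD: 0x65

Answer: 0xCA 0x93 0x21 0x42 0x84 0x0F 0x1E 0x3C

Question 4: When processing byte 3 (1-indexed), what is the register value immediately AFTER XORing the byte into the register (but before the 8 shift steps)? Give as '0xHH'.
Answer: 0x92

Derivation:
Register before byte 3: 0x50
Byte 3: 0xC2
0x50 XOR 0xC2 = 0x92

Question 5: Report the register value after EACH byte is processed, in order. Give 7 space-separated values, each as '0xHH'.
0x69 0x50 0xF7 0x87 0xC3 0xB8 0x3C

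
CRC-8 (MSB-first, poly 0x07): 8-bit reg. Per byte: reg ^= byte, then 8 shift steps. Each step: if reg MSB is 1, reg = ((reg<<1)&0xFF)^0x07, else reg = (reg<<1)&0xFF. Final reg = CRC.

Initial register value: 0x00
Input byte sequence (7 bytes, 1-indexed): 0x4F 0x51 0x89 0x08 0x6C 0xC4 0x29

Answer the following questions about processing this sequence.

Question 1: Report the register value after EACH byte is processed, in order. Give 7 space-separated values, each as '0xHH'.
0xEA 0x28 0x6E 0x35 0x88 0xE3 0x78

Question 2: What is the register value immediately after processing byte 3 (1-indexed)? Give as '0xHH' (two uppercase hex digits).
After byte 1 (0x4F): reg=0xEA
After byte 2 (0x51): reg=0x28
After byte 3 (0x89): reg=0x6E

Answer: 0x6E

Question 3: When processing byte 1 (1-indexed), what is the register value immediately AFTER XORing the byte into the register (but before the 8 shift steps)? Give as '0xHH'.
Register before byte 1: 0x00
Byte 1: 0x4F
0x00 XOR 0x4F = 0x4F

Answer: 0x4F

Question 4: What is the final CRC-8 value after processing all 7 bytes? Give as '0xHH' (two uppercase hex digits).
After byte 1 (0x4F): reg=0xEA
After byte 2 (0x51): reg=0x28
After byte 3 (0x89): reg=0x6E
After byte 4 (0x08): reg=0x35
After byte 5 (0x6C): reg=0x88
After byte 6 (0xC4): reg=0xE3
After byte 7 (0x29): reg=0x78

Answer: 0x78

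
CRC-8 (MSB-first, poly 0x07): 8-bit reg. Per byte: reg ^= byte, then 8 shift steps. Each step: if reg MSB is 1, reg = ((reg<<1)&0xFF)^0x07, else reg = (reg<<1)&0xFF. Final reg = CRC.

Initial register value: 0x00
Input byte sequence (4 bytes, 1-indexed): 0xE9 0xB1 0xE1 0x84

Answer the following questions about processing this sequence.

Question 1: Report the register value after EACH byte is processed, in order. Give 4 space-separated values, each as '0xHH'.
0x91 0xE0 0x07 0x80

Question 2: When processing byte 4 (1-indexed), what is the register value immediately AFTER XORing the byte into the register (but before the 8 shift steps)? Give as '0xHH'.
Register before byte 4: 0x07
Byte 4: 0x84
0x07 XOR 0x84 = 0x83

Answer: 0x83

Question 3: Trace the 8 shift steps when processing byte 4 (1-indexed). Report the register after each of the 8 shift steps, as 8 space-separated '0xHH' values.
After byte 1 (0xE9): reg=0x91
After byte 2 (0xB1): reg=0xE0
After byte 3 (0xE1): reg=0x07
Register before byte 4: 0x07
After XOR with byte 0x84: 0x83

Answer: 0x01 0x02 0x04 0x08 0x10 0x20 0x40 0x80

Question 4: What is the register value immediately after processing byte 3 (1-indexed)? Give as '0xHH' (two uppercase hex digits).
Answer: 0x07

Derivation:
After byte 1 (0xE9): reg=0x91
After byte 2 (0xB1): reg=0xE0
After byte 3 (0xE1): reg=0x07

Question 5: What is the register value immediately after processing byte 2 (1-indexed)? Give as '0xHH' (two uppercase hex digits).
Answer: 0xE0

Derivation:
After byte 1 (0xE9): reg=0x91
After byte 2 (0xB1): reg=0xE0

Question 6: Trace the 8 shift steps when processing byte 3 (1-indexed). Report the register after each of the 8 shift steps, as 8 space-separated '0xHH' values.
After byte 1 (0xE9): reg=0x91
After byte 2 (0xB1): reg=0xE0
Register before byte 3: 0xE0
After XOR with byte 0xE1: 0x01

Answer: 0x02 0x04 0x08 0x10 0x20 0x40 0x80 0x07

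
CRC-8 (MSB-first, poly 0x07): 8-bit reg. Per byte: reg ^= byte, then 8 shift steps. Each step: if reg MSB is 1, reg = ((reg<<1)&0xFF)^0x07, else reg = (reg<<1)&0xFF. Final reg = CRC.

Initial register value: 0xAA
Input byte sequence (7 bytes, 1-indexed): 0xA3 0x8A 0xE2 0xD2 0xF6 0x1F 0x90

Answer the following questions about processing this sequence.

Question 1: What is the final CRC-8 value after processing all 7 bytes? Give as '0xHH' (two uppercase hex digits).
After byte 1 (0xA3): reg=0x3F
After byte 2 (0x8A): reg=0x02
After byte 3 (0xE2): reg=0xAE
After byte 4 (0xD2): reg=0x73
After byte 5 (0xF6): reg=0x92
After byte 6 (0x1F): reg=0xAA
After byte 7 (0x90): reg=0xA6

Answer: 0xA6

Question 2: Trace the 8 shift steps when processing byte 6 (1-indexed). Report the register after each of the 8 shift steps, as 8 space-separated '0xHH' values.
After byte 1 (0xA3): reg=0x3F
After byte 2 (0x8A): reg=0x02
After byte 3 (0xE2): reg=0xAE
After byte 4 (0xD2): reg=0x73
After byte 5 (0xF6): reg=0x92
Register before byte 6: 0x92
After XOR with byte 0x1F: 0x8D

Answer: 0x1D 0x3A 0x74 0xE8 0xD7 0xA9 0x55 0xAA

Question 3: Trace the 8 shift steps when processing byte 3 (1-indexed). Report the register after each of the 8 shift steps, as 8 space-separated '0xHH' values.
After byte 1 (0xA3): reg=0x3F
After byte 2 (0x8A): reg=0x02
Register before byte 3: 0x02
After XOR with byte 0xE2: 0xE0

Answer: 0xC7 0x89 0x15 0x2A 0x54 0xA8 0x57 0xAE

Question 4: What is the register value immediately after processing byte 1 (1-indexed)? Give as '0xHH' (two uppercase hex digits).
Answer: 0x3F

Derivation:
After byte 1 (0xA3): reg=0x3F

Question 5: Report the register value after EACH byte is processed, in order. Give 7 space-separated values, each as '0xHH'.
0x3F 0x02 0xAE 0x73 0x92 0xAA 0xA6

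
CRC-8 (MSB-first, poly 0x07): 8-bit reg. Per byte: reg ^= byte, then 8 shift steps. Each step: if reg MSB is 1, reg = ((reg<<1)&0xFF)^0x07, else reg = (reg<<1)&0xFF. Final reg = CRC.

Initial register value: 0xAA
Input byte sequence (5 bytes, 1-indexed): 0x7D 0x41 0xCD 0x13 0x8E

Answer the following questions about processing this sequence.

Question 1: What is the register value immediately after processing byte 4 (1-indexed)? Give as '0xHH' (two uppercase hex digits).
After byte 1 (0x7D): reg=0x2B
After byte 2 (0x41): reg=0x11
After byte 3 (0xCD): reg=0x1A
After byte 4 (0x13): reg=0x3F

Answer: 0x3F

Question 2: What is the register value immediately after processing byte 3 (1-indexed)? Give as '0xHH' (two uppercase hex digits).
Answer: 0x1A

Derivation:
After byte 1 (0x7D): reg=0x2B
After byte 2 (0x41): reg=0x11
After byte 3 (0xCD): reg=0x1A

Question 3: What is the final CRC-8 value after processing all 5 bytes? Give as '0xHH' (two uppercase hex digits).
Answer: 0x1E

Derivation:
After byte 1 (0x7D): reg=0x2B
After byte 2 (0x41): reg=0x11
After byte 3 (0xCD): reg=0x1A
After byte 4 (0x13): reg=0x3F
After byte 5 (0x8E): reg=0x1E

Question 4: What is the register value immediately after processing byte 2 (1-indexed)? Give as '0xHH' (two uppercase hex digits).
Answer: 0x11

Derivation:
After byte 1 (0x7D): reg=0x2B
After byte 2 (0x41): reg=0x11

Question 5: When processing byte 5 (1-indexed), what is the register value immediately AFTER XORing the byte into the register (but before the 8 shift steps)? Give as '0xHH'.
Answer: 0xB1

Derivation:
Register before byte 5: 0x3F
Byte 5: 0x8E
0x3F XOR 0x8E = 0xB1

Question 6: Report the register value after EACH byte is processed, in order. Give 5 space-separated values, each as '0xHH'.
0x2B 0x11 0x1A 0x3F 0x1E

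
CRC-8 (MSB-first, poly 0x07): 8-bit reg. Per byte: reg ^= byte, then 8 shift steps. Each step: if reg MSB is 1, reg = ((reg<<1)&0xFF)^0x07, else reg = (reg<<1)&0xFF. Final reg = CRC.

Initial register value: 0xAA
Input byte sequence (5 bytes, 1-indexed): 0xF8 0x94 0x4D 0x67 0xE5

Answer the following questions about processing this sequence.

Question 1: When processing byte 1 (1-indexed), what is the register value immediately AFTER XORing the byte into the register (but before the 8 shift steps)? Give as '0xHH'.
Register before byte 1: 0xAA
Byte 1: 0xF8
0xAA XOR 0xF8 = 0x52

Answer: 0x52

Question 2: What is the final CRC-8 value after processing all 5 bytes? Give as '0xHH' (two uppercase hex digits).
After byte 1 (0xF8): reg=0xB9
After byte 2 (0x94): reg=0xC3
After byte 3 (0x4D): reg=0xA3
After byte 4 (0x67): reg=0x52
After byte 5 (0xE5): reg=0x0C

Answer: 0x0C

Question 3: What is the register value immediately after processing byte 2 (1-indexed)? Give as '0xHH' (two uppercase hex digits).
Answer: 0xC3

Derivation:
After byte 1 (0xF8): reg=0xB9
After byte 2 (0x94): reg=0xC3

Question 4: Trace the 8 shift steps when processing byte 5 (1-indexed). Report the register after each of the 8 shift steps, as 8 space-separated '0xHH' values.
Answer: 0x69 0xD2 0xA3 0x41 0x82 0x03 0x06 0x0C

Derivation:
After byte 1 (0xF8): reg=0xB9
After byte 2 (0x94): reg=0xC3
After byte 3 (0x4D): reg=0xA3
After byte 4 (0x67): reg=0x52
Register before byte 5: 0x52
After XOR with byte 0xE5: 0xB7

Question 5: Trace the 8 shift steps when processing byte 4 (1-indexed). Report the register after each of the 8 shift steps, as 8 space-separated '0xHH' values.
Answer: 0x8F 0x19 0x32 0x64 0xC8 0x97 0x29 0x52

Derivation:
After byte 1 (0xF8): reg=0xB9
After byte 2 (0x94): reg=0xC3
After byte 3 (0x4D): reg=0xA3
Register before byte 4: 0xA3
After XOR with byte 0x67: 0xC4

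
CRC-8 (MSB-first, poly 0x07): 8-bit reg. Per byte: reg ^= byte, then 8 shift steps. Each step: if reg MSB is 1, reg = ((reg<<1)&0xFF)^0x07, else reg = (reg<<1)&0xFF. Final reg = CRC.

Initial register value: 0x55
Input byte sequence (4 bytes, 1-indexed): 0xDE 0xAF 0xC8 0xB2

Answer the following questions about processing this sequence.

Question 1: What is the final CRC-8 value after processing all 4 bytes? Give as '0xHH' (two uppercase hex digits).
Answer: 0xE6

Derivation:
After byte 1 (0xDE): reg=0xB8
After byte 2 (0xAF): reg=0x65
After byte 3 (0xC8): reg=0x4A
After byte 4 (0xB2): reg=0xE6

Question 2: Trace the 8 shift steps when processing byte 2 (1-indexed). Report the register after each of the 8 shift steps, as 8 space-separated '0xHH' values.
Answer: 0x2E 0x5C 0xB8 0x77 0xEE 0xDB 0xB1 0x65

Derivation:
After byte 1 (0xDE): reg=0xB8
Register before byte 2: 0xB8
After XOR with byte 0xAF: 0x17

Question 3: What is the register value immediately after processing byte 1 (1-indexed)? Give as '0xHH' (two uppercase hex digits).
After byte 1 (0xDE): reg=0xB8

Answer: 0xB8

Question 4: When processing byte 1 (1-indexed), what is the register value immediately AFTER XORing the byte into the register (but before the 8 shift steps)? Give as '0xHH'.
Register before byte 1: 0x55
Byte 1: 0xDE
0x55 XOR 0xDE = 0x8B

Answer: 0x8B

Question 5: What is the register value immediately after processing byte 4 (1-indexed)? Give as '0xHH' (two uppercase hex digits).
Answer: 0xE6

Derivation:
After byte 1 (0xDE): reg=0xB8
After byte 2 (0xAF): reg=0x65
After byte 3 (0xC8): reg=0x4A
After byte 4 (0xB2): reg=0xE6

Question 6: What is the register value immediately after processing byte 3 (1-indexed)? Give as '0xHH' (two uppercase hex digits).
After byte 1 (0xDE): reg=0xB8
After byte 2 (0xAF): reg=0x65
After byte 3 (0xC8): reg=0x4A

Answer: 0x4A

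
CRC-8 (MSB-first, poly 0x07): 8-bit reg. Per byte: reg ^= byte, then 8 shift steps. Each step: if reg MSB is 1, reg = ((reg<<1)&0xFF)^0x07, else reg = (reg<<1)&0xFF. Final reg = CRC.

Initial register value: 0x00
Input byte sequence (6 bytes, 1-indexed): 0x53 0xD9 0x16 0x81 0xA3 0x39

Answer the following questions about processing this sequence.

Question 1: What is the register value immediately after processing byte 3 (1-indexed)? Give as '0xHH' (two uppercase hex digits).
Answer: 0xFC

Derivation:
After byte 1 (0x53): reg=0xBE
After byte 2 (0xD9): reg=0x32
After byte 3 (0x16): reg=0xFC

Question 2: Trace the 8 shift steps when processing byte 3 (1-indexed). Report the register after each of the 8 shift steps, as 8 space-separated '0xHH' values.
After byte 1 (0x53): reg=0xBE
After byte 2 (0xD9): reg=0x32
Register before byte 3: 0x32
After XOR with byte 0x16: 0x24

Answer: 0x48 0x90 0x27 0x4E 0x9C 0x3F 0x7E 0xFC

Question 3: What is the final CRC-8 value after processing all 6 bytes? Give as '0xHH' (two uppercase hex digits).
After byte 1 (0x53): reg=0xBE
After byte 2 (0xD9): reg=0x32
After byte 3 (0x16): reg=0xFC
After byte 4 (0x81): reg=0x74
After byte 5 (0xA3): reg=0x2B
After byte 6 (0x39): reg=0x7E

Answer: 0x7E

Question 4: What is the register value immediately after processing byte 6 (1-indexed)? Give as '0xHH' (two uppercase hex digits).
After byte 1 (0x53): reg=0xBE
After byte 2 (0xD9): reg=0x32
After byte 3 (0x16): reg=0xFC
After byte 4 (0x81): reg=0x74
After byte 5 (0xA3): reg=0x2B
After byte 6 (0x39): reg=0x7E

Answer: 0x7E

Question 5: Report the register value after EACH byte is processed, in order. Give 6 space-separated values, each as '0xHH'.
0xBE 0x32 0xFC 0x74 0x2B 0x7E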